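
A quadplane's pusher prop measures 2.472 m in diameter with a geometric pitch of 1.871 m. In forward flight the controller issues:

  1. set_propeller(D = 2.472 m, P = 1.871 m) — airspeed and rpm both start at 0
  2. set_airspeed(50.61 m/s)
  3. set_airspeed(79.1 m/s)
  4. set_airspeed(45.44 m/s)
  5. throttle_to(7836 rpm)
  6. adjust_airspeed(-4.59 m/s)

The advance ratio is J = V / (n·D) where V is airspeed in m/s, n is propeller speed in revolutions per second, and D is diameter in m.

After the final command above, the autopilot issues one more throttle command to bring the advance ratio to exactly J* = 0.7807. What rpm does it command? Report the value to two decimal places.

rpm = 1270.02

set_propeller: D = 2.472 m, P = 1.871 m (p = P/D = 0.756877); state ← (V=0, rpm=0)
set_airspeed(50.61): V ← 50.61 m/s
set_airspeed(79.1): V ← 79.1 m/s
set_airspeed(45.44): V ← 45.44 m/s
throttle_to(7836): rpm ← 7836
adjust_airspeed(-4.59): V ← 45.44 -4.59 = 40.85 m/s
final state: V = 40.85 m/s, rpm = 7836 → n = rpm/60 = 130.600000 rev/s
target J* = 0.7807; solve J* = V/(n·D) for n: n = V/(J*·D) = 40.85/(0.7807 × 2.472) = 21.167005 rev/s
rpm = 60·n = 1270.020308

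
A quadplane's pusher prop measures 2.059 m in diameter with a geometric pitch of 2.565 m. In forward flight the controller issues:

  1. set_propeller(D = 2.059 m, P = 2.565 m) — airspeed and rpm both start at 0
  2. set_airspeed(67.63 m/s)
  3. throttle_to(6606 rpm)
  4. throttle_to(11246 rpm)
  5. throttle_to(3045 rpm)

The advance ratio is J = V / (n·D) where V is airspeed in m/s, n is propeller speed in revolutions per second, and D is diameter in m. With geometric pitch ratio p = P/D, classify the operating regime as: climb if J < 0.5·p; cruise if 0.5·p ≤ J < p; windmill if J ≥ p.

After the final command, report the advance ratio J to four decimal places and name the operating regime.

set_propeller: D = 2.059 m, P = 2.565 m (p = P/D = 1.245750); state ← (V=0, rpm=0)
set_airspeed(67.63): V ← 67.63 m/s
throttle_to(6606): rpm ← 6606
throttle_to(11246): rpm ← 11246
throttle_to(3045): rpm ← 3045
final state: V = 67.63 m/s, rpm = 3045 → n = rpm/60 = 50.750000 rev/s
J = V / (n·D) = 67.63 / (50.750000 × 2.059) = 0.647213
regime bands: climb J<0.6229 | cruise [0.6229, 1.2458) | windmill J≥1.2458
J = 0.6472 → cruise

J = 0.6472, regime = cruise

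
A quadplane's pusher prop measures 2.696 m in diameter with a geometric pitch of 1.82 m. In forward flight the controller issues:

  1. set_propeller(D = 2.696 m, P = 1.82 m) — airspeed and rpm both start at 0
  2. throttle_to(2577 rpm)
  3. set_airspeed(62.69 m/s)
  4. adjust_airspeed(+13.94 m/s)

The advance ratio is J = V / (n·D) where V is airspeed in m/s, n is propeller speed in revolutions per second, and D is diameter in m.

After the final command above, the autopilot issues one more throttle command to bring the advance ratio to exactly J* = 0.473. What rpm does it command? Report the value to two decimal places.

set_propeller: D = 2.696 m, P = 1.82 m (p = P/D = 0.675074); state ← (V=0, rpm=0)
throttle_to(2577): rpm ← 2577
set_airspeed(62.69): V ← 62.69 m/s
adjust_airspeed(+13.94): V ← 62.69 +13.94 = 76.63 m/s
final state: V = 76.63 m/s, rpm = 2577 → n = rpm/60 = 42.950000 rev/s
target J* = 0.473; solve J* = V/(n·D) for n: n = V/(J*·D) = 76.63/(0.473 × 2.696) = 60.092158 rev/s
rpm = 60·n = 3605.529451

rpm = 3605.53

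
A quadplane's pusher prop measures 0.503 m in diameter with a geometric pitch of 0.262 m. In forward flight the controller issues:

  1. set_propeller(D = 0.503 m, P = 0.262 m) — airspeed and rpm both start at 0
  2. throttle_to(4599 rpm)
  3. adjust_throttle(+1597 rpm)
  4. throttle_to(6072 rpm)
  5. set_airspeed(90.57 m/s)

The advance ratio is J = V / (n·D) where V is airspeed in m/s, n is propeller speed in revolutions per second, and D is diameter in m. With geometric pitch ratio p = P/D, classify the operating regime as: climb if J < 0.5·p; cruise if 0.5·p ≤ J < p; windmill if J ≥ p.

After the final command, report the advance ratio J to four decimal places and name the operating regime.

J = 1.7792, regime = windmill

set_propeller: D = 0.503 m, P = 0.262 m (p = P/D = 0.520875); state ← (V=0, rpm=0)
throttle_to(4599): rpm ← 4599
adjust_throttle(+1597): rpm ← 4599 +1597 = 6196
throttle_to(6072): rpm ← 6072
set_airspeed(90.57): V ← 90.57 m/s
final state: V = 90.57 m/s, rpm = 6072 → n = rpm/60 = 101.200000 rev/s
J = V / (n·D) = 90.57 / (101.200000 × 0.503) = 1.779245
regime bands: climb J<0.2604 | cruise [0.2604, 0.5209) | windmill J≥0.5209
J = 1.7792 → windmill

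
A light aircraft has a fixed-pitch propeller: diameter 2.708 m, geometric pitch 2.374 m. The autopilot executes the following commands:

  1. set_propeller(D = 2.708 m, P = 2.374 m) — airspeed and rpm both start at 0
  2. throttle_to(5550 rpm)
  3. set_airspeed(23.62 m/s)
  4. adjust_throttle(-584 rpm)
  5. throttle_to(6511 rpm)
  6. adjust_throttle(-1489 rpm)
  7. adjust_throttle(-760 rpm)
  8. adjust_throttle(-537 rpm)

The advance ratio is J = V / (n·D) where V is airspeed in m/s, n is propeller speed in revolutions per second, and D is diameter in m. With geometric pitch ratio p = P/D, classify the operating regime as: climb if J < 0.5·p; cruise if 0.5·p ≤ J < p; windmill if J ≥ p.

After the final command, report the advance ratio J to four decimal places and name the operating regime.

set_propeller: D = 2.708 m, P = 2.374 m (p = P/D = 0.876662); state ← (V=0, rpm=0)
throttle_to(5550): rpm ← 5550
set_airspeed(23.62): V ← 23.62 m/s
adjust_throttle(-584): rpm ← 5550 -584 = 4966
throttle_to(6511): rpm ← 6511
adjust_throttle(-1489): rpm ← 6511 -1489 = 5022
adjust_throttle(-760): rpm ← 5022 -760 = 4262
adjust_throttle(-537): rpm ← 4262 -537 = 3725
final state: V = 23.62 m/s, rpm = 3725 → n = rpm/60 = 62.083333 rev/s
J = V / (n·D) = 23.62 / (62.083333 × 2.708) = 0.140493
regime bands: climb J<0.4383 | cruise [0.4383, 0.8767) | windmill J≥0.8767
J = 0.1405 → climb

J = 0.1405, regime = climb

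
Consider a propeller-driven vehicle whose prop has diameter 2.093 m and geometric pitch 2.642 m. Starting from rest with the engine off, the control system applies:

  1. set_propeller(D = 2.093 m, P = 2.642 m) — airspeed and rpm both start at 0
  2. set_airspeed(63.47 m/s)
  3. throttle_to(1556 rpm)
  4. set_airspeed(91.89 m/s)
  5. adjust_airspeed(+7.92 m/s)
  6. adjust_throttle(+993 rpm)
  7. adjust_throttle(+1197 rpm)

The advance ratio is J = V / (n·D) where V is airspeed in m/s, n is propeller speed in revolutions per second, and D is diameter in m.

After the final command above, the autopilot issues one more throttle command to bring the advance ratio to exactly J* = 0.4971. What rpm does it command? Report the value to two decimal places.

rpm = 5755.89

set_propeller: D = 2.093 m, P = 2.642 m (p = P/D = 1.262303); state ← (V=0, rpm=0)
set_airspeed(63.47): V ← 63.47 m/s
throttle_to(1556): rpm ← 1556
set_airspeed(91.89): V ← 91.89 m/s
adjust_airspeed(+7.92): V ← 91.89 +7.92 = 99.81 m/s
adjust_throttle(+993): rpm ← 1556 +993 = 2549
adjust_throttle(+1197): rpm ← 2549 +1197 = 3746
final state: V = 99.81 m/s, rpm = 3746 → n = rpm/60 = 62.433333 rev/s
target J* = 0.4971; solve J* = V/(n·D) for n: n = V/(J*·D) = 99.81/(0.4971 × 2.093) = 95.931462 rev/s
rpm = 60·n = 5755.887732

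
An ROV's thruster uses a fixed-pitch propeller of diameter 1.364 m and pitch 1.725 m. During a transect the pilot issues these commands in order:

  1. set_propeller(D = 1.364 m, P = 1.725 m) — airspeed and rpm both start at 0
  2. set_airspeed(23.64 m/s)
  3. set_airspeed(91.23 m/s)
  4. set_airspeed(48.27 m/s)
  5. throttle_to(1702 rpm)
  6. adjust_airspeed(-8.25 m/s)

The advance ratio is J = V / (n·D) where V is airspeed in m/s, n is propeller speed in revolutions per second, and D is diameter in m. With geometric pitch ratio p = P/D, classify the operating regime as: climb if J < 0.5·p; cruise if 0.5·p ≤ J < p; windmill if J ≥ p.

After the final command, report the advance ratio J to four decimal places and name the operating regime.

J = 1.0343, regime = cruise

set_propeller: D = 1.364 m, P = 1.725 m (p = P/D = 1.264663); state ← (V=0, rpm=0)
set_airspeed(23.64): V ← 23.64 m/s
set_airspeed(91.23): V ← 91.23 m/s
set_airspeed(48.27): V ← 48.27 m/s
throttle_to(1702): rpm ← 1702
adjust_airspeed(-8.25): V ← 48.27 -8.25 = 40.02 m/s
final state: V = 40.02 m/s, rpm = 1702 → n = rpm/60 = 28.366667 rev/s
J = V / (n·D) = 40.02 / (28.366667 × 1.364) = 1.034319
regime bands: climb J<0.6323 | cruise [0.6323, 1.2647) | windmill J≥1.2647
J = 1.0343 → cruise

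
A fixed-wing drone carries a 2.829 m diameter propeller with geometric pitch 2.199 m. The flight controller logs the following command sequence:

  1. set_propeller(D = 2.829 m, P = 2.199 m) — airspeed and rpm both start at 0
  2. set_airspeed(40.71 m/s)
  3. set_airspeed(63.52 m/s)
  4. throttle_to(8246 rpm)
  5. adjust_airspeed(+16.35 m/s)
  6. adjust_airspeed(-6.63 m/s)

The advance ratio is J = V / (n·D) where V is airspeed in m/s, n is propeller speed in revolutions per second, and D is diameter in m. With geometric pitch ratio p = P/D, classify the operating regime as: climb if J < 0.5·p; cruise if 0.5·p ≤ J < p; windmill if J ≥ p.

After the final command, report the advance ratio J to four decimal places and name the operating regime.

set_propeller: D = 2.829 m, P = 2.199 m (p = P/D = 0.777306); state ← (V=0, rpm=0)
set_airspeed(40.71): V ← 40.71 m/s
set_airspeed(63.52): V ← 63.52 m/s
throttle_to(8246): rpm ← 8246
adjust_airspeed(+16.35): V ← 63.52 +16.35 = 79.87 m/s
adjust_airspeed(-6.63): V ← 79.87 -6.63 = 73.24 m/s
final state: V = 73.24 m/s, rpm = 8246 → n = rpm/60 = 137.433333 rev/s
J = V / (n·D) = 73.24 / (137.433333 × 2.829) = 0.188375
regime bands: climb J<0.3887 | cruise [0.3887, 0.7773) | windmill J≥0.7773
J = 0.1884 → climb

J = 0.1884, regime = climb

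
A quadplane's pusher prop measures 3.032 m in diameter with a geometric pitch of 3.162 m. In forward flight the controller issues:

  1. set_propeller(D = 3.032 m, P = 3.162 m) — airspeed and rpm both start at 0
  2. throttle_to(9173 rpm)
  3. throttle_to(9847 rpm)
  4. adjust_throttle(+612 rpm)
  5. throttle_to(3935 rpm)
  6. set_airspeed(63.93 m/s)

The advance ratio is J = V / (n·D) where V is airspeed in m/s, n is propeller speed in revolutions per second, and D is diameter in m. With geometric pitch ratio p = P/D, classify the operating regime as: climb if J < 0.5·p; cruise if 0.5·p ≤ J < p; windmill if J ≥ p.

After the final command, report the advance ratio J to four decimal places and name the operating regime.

J = 0.3215, regime = climb

set_propeller: D = 3.032 m, P = 3.162 m (p = P/D = 1.042876); state ← (V=0, rpm=0)
throttle_to(9173): rpm ← 9173
throttle_to(9847): rpm ← 9847
adjust_throttle(+612): rpm ← 9847 +612 = 10459
throttle_to(3935): rpm ← 3935
set_airspeed(63.93): V ← 63.93 m/s
final state: V = 63.93 m/s, rpm = 3935 → n = rpm/60 = 65.583333 rev/s
J = V / (n·D) = 63.93 / (65.583333 × 3.032) = 0.321501
regime bands: climb J<0.5214 | cruise [0.5214, 1.0429) | windmill J≥1.0429
J = 0.3215 → climb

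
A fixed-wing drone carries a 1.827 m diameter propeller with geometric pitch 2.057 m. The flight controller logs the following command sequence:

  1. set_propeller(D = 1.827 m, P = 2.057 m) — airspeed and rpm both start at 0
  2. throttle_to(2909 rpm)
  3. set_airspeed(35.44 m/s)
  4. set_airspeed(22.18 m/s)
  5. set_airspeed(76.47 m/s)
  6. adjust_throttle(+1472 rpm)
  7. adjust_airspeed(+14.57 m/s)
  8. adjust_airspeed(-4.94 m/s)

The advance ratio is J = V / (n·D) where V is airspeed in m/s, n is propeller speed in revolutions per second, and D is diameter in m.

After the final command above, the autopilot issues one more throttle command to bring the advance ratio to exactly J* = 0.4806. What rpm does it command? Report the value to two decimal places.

rpm = 5883.45

set_propeller: D = 1.827 m, P = 2.057 m (p = P/D = 1.125889); state ← (V=0, rpm=0)
throttle_to(2909): rpm ← 2909
set_airspeed(35.44): V ← 35.44 m/s
set_airspeed(22.18): V ← 22.18 m/s
set_airspeed(76.47): V ← 76.47 m/s
adjust_throttle(+1472): rpm ← 2909 +1472 = 4381
adjust_airspeed(+14.57): V ← 76.47 +14.57 = 91.04 m/s
adjust_airspeed(-4.94): V ← 91.04 -4.94 = 86.1 m/s
final state: V = 86.1 m/s, rpm = 4381 → n = rpm/60 = 73.016667 rev/s
target J* = 0.4806; solve J* = V/(n·D) for n: n = V/(J*·D) = 86.1/(0.4806 × 1.827) = 98.057505 rev/s
rpm = 60·n = 5883.450285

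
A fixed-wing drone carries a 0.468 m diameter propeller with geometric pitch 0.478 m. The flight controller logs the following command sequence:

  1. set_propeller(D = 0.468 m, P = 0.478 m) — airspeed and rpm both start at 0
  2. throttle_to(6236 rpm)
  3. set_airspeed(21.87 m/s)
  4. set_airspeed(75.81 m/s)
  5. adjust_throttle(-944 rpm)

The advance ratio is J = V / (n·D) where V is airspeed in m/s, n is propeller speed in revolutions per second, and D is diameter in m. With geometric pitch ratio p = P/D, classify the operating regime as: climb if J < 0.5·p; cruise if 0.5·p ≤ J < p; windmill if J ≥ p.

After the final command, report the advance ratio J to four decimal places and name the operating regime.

J = 1.8366, regime = windmill

set_propeller: D = 0.468 m, P = 0.478 m (p = P/D = 1.021368); state ← (V=0, rpm=0)
throttle_to(6236): rpm ← 6236
set_airspeed(21.87): V ← 21.87 m/s
set_airspeed(75.81): V ← 75.81 m/s
adjust_throttle(-944): rpm ← 6236 -944 = 5292
final state: V = 75.81 m/s, rpm = 5292 → n = rpm/60 = 88.200000 rev/s
J = V / (n·D) = 75.81 / (88.200000 × 0.468) = 1.836589
regime bands: climb J<0.5107 | cruise [0.5107, 1.0214) | windmill J≥1.0214
J = 1.8366 → windmill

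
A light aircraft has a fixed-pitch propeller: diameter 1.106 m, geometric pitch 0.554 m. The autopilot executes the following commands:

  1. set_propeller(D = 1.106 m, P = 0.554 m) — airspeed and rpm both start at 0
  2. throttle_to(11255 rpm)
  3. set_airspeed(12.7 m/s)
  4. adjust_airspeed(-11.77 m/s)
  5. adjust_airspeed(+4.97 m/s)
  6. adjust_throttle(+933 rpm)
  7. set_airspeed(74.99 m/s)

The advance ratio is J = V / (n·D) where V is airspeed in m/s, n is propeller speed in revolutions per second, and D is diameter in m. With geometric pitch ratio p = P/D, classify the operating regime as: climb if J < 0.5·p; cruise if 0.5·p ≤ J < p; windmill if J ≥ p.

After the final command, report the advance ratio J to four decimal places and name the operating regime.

J = 0.3338, regime = cruise

set_propeller: D = 1.106 m, P = 0.554 m (p = P/D = 0.500904); state ← (V=0, rpm=0)
throttle_to(11255): rpm ← 11255
set_airspeed(12.7): V ← 12.7 m/s
adjust_airspeed(-11.77): V ← 12.7 -11.77 = 0.93 m/s
adjust_airspeed(+4.97): V ← 0.93 +4.97 = 5.9 m/s
adjust_throttle(+933): rpm ← 11255 +933 = 12188
set_airspeed(74.99): V ← 74.99 m/s
final state: V = 74.99 m/s, rpm = 12188 → n = rpm/60 = 203.133333 rev/s
J = V / (n·D) = 74.99 / (203.133333 × 1.106) = 0.333785
regime bands: climb J<0.2505 | cruise [0.2505, 0.5009) | windmill J≥0.5009
J = 0.3338 → cruise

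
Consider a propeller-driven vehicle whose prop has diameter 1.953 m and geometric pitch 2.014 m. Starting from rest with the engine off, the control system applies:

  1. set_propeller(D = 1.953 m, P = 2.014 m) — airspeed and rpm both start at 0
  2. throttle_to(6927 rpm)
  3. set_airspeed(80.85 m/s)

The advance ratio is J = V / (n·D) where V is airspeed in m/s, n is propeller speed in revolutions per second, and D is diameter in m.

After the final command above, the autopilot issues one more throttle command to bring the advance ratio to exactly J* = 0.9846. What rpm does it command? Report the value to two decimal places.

rpm = 2522.72

set_propeller: D = 1.953 m, P = 2.014 m (p = P/D = 1.031234); state ← (V=0, rpm=0)
throttle_to(6927): rpm ← 6927
set_airspeed(80.85): V ← 80.85 m/s
final state: V = 80.85 m/s, rpm = 6927 → n = rpm/60 = 115.450000 rev/s
target J* = 0.9846; solve J* = V/(n·D) for n: n = V/(J*·D) = 80.85/(0.9846 × 1.953) = 42.045348 rev/s
rpm = 60·n = 2522.720869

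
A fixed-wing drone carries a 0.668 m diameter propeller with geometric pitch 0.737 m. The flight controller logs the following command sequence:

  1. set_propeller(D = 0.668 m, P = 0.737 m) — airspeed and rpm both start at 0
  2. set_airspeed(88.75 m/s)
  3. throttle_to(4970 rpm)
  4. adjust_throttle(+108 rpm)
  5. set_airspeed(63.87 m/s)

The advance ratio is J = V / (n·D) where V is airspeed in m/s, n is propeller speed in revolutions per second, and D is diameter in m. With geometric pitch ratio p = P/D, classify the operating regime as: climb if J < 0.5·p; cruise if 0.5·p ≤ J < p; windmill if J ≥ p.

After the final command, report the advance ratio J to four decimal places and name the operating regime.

set_propeller: D = 0.668 m, P = 0.737 m (p = P/D = 1.103293); state ← (V=0, rpm=0)
set_airspeed(88.75): V ← 88.75 m/s
throttle_to(4970): rpm ← 4970
adjust_throttle(+108): rpm ← 4970 +108 = 5078
set_airspeed(63.87): V ← 63.87 m/s
final state: V = 63.87 m/s, rpm = 5078 → n = rpm/60 = 84.633333 rev/s
J = V / (n·D) = 63.87 / (84.633333 × 0.668) = 1.129741
regime bands: climb J<0.5516 | cruise [0.5516, 1.1033) | windmill J≥1.1033
J = 1.1297 → windmill

J = 1.1297, regime = windmill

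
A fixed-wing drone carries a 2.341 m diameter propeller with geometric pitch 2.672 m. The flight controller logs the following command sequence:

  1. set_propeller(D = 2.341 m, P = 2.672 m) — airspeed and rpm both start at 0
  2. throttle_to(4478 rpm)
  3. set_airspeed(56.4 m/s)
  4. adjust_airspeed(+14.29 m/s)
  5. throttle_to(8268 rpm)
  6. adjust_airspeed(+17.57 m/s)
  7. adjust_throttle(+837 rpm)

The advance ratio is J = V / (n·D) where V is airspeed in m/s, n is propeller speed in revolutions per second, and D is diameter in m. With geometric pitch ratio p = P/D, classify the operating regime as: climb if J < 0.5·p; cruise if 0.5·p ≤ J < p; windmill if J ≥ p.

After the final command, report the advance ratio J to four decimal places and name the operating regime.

set_propeller: D = 2.341 m, P = 2.672 m (p = P/D = 1.141393); state ← (V=0, rpm=0)
throttle_to(4478): rpm ← 4478
set_airspeed(56.4): V ← 56.4 m/s
adjust_airspeed(+14.29): V ← 56.4 +14.29 = 70.69 m/s
throttle_to(8268): rpm ← 8268
adjust_airspeed(+17.57): V ← 70.69 +17.57 = 88.26 m/s
adjust_throttle(+837): rpm ← 8268 +837 = 9105
final state: V = 88.26 m/s, rpm = 9105 → n = rpm/60 = 151.750000 rev/s
J = V / (n·D) = 88.26 / (151.750000 × 2.341) = 0.248447
regime bands: climb J<0.5707 | cruise [0.5707, 1.1414) | windmill J≥1.1414
J = 0.2484 → climb

J = 0.2484, regime = climb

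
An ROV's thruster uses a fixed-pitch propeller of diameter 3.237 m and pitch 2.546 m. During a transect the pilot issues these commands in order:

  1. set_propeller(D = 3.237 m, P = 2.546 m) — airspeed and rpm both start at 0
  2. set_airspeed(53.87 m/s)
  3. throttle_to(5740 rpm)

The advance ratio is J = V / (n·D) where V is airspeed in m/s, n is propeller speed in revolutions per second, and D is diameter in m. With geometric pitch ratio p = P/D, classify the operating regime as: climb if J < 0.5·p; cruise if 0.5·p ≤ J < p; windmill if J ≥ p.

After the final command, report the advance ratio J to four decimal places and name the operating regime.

set_propeller: D = 3.237 m, P = 2.546 m (p = P/D = 0.786531); state ← (V=0, rpm=0)
set_airspeed(53.87): V ← 53.87 m/s
throttle_to(5740): rpm ← 5740
final state: V = 53.87 m/s, rpm = 5740 → n = rpm/60 = 95.666667 rev/s
J = V / (n·D) = 53.87 / (95.666667 × 3.237) = 0.173958
regime bands: climb J<0.3933 | cruise [0.3933, 0.7865) | windmill J≥0.7865
J = 0.1740 → climb

J = 0.1740, regime = climb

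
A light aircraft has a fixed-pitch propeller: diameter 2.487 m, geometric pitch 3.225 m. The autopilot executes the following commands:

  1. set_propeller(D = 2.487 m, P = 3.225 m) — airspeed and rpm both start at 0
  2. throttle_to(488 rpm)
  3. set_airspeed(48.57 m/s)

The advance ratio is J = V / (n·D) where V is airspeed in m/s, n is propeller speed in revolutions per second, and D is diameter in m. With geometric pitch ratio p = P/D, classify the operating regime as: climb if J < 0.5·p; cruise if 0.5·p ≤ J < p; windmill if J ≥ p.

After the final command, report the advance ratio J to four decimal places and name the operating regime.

set_propeller: D = 2.487 m, P = 3.225 m (p = P/D = 1.296743); state ← (V=0, rpm=0)
throttle_to(488): rpm ← 488
set_airspeed(48.57): V ← 48.57 m/s
final state: V = 48.57 m/s, rpm = 488 → n = rpm/60 = 8.133333 rev/s
J = V / (n·D) = 48.57 / (8.133333 × 2.487) = 2.401175
regime bands: climb J<0.6484 | cruise [0.6484, 1.2967) | windmill J≥1.2967
J = 2.4012 → windmill

J = 2.4012, regime = windmill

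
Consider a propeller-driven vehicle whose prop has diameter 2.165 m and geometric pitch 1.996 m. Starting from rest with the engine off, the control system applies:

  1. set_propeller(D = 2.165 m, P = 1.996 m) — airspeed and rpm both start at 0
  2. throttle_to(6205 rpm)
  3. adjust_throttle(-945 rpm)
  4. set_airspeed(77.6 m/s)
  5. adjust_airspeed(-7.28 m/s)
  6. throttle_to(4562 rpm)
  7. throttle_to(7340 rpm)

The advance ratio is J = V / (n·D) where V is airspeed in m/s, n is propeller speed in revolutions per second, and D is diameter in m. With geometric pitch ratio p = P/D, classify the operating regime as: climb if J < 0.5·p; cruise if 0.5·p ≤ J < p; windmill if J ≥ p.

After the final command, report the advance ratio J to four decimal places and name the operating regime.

J = 0.2655, regime = climb

set_propeller: D = 2.165 m, P = 1.996 m (p = P/D = 0.921940); state ← (V=0, rpm=0)
throttle_to(6205): rpm ← 6205
adjust_throttle(-945): rpm ← 6205 -945 = 5260
set_airspeed(77.6): V ← 77.6 m/s
adjust_airspeed(-7.28): V ← 77.6 -7.28 = 70.32 m/s
throttle_to(4562): rpm ← 4562
throttle_to(7340): rpm ← 7340
final state: V = 70.32 m/s, rpm = 7340 → n = rpm/60 = 122.333333 rev/s
J = V / (n·D) = 70.32 / (122.333333 × 2.165) = 0.265507
regime bands: climb J<0.4610 | cruise [0.4610, 0.9219) | windmill J≥0.9219
J = 0.2655 → climb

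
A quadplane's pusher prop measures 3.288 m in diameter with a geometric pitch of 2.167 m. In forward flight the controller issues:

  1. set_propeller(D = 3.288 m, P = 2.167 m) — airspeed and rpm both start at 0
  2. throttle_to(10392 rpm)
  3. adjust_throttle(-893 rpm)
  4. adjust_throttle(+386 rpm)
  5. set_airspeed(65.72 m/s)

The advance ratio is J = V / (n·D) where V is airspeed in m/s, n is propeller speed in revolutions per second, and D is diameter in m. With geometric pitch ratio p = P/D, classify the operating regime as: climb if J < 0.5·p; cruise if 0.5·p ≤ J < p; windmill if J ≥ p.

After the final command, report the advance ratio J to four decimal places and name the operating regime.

J = 0.1213, regime = climb

set_propeller: D = 3.288 m, P = 2.167 m (p = P/D = 0.659063); state ← (V=0, rpm=0)
throttle_to(10392): rpm ← 10392
adjust_throttle(-893): rpm ← 10392 -893 = 9499
adjust_throttle(+386): rpm ← 9499 +386 = 9885
set_airspeed(65.72): V ← 65.72 m/s
final state: V = 65.72 m/s, rpm = 9885 → n = rpm/60 = 164.750000 rev/s
J = V / (n·D) = 65.72 / (164.750000 × 3.288) = 0.121322
regime bands: climb J<0.3295 | cruise [0.3295, 0.6591) | windmill J≥0.6591
J = 0.1213 → climb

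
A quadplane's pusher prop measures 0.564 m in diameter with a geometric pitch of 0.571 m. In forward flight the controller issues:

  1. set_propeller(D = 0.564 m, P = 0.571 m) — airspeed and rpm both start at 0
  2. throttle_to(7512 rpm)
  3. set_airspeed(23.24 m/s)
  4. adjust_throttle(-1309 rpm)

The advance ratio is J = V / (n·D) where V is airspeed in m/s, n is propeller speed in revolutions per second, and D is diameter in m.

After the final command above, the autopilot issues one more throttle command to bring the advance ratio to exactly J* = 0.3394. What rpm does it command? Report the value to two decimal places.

rpm = 7284.44

set_propeller: D = 0.564 m, P = 0.571 m (p = P/D = 1.012411); state ← (V=0, rpm=0)
throttle_to(7512): rpm ← 7512
set_airspeed(23.24): V ← 23.24 m/s
adjust_throttle(-1309): rpm ← 7512 -1309 = 6203
final state: V = 23.24 m/s, rpm = 6203 → n = rpm/60 = 103.383333 rev/s
target J* = 0.3394; solve J* = V/(n·D) for n: n = V/(J*·D) = 23.24/(0.3394 × 0.564) = 121.407406 rev/s
rpm = 60·n = 7284.444389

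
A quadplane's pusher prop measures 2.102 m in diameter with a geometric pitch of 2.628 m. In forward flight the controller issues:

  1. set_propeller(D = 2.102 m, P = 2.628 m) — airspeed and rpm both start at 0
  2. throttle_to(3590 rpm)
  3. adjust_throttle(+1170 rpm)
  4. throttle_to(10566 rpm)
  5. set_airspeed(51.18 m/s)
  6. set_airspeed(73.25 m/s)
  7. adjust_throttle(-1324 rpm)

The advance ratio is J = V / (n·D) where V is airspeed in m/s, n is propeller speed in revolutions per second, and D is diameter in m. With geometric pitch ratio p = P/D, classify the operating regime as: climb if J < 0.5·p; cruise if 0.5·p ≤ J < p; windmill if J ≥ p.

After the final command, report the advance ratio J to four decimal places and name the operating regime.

J = 0.2262, regime = climb

set_propeller: D = 2.102 m, P = 2.628 m (p = P/D = 1.250238); state ← (V=0, rpm=0)
throttle_to(3590): rpm ← 3590
adjust_throttle(+1170): rpm ← 3590 +1170 = 4760
throttle_to(10566): rpm ← 10566
set_airspeed(51.18): V ← 51.18 m/s
set_airspeed(73.25): V ← 73.25 m/s
adjust_throttle(-1324): rpm ← 10566 -1324 = 9242
final state: V = 73.25 m/s, rpm = 9242 → n = rpm/60 = 154.033333 rev/s
J = V / (n·D) = 73.25 / (154.033333 × 2.102) = 0.226235
regime bands: climb J<0.6251 | cruise [0.6251, 1.2502) | windmill J≥1.2502
J = 0.2262 → climb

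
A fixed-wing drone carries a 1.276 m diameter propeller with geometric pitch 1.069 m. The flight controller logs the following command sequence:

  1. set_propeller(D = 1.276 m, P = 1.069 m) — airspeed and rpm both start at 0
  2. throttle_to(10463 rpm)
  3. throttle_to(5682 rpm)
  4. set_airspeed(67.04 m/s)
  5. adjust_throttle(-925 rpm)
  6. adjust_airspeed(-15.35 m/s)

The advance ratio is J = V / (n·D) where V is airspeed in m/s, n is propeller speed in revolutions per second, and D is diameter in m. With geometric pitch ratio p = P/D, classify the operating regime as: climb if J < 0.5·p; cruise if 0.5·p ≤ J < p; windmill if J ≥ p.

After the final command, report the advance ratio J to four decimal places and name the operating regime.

set_propeller: D = 1.276 m, P = 1.069 m (p = P/D = 0.837774); state ← (V=0, rpm=0)
throttle_to(10463): rpm ← 10463
throttle_to(5682): rpm ← 5682
set_airspeed(67.04): V ← 67.04 m/s
adjust_throttle(-925): rpm ← 5682 -925 = 4757
adjust_airspeed(-15.35): V ← 67.04 -15.35 = 51.69 m/s
final state: V = 51.69 m/s, rpm = 4757 → n = rpm/60 = 79.283333 rev/s
J = V / (n·D) = 51.69 / (79.283333 × 1.276) = 0.510945
regime bands: climb J<0.4189 | cruise [0.4189, 0.8378) | windmill J≥0.8378
J = 0.5109 → cruise

J = 0.5109, regime = cruise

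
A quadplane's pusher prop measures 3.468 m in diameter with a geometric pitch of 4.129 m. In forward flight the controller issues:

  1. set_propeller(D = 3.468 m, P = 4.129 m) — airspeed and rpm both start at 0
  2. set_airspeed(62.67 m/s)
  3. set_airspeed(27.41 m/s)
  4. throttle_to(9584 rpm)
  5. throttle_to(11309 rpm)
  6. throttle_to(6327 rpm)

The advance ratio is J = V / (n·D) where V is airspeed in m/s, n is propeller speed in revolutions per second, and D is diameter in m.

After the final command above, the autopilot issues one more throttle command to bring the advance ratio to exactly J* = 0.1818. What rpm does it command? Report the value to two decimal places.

set_propeller: D = 3.468 m, P = 4.129 m (p = P/D = 1.190600); state ← (V=0, rpm=0)
set_airspeed(62.67): V ← 62.67 m/s
set_airspeed(27.41): V ← 27.41 m/s
throttle_to(9584): rpm ← 9584
throttle_to(11309): rpm ← 11309
throttle_to(6327): rpm ← 6327
final state: V = 27.41 m/s, rpm = 6327 → n = rpm/60 = 105.450000 rev/s
target J* = 0.1818; solve J* = V/(n·D) for n: n = V/(J*·D) = 27.41/(0.1818 × 3.468) = 43.474647 rev/s
rpm = 60·n = 2608.478841

rpm = 2608.48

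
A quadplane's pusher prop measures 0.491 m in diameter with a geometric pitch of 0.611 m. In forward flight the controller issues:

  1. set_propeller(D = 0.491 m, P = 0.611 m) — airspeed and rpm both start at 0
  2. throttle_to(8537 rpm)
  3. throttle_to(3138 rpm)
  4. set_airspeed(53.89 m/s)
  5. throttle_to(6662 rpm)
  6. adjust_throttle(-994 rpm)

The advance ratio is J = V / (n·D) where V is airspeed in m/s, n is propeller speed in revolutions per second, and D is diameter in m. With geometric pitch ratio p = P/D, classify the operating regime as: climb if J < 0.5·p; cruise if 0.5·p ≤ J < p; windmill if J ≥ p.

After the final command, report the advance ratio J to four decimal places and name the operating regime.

set_propeller: D = 0.491 m, P = 0.611 m (p = P/D = 1.244399); state ← (V=0, rpm=0)
throttle_to(8537): rpm ← 8537
throttle_to(3138): rpm ← 3138
set_airspeed(53.89): V ← 53.89 m/s
throttle_to(6662): rpm ← 6662
adjust_throttle(-994): rpm ← 6662 -994 = 5668
final state: V = 53.89 m/s, rpm = 5668 → n = rpm/60 = 94.466667 rev/s
J = V / (n·D) = 53.89 / (94.466667 × 0.491) = 1.161845
regime bands: climb J<0.6222 | cruise [0.6222, 1.2444) | windmill J≥1.2444
J = 1.1618 → cruise

J = 1.1618, regime = cruise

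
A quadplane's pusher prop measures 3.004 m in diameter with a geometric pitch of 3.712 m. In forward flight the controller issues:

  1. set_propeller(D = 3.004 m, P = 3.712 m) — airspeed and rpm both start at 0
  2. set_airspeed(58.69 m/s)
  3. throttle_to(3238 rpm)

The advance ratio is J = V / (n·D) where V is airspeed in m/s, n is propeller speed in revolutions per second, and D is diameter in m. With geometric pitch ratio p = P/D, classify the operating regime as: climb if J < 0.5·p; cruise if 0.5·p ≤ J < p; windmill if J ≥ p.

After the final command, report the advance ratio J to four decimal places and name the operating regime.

J = 0.3620, regime = climb

set_propeller: D = 3.004 m, P = 3.712 m (p = P/D = 1.235686); state ← (V=0, rpm=0)
set_airspeed(58.69): V ← 58.69 m/s
throttle_to(3238): rpm ← 3238
final state: V = 58.69 m/s, rpm = 3238 → n = rpm/60 = 53.966667 rev/s
J = V / (n·D) = 58.69 / (53.966667 × 3.004) = 0.362025
regime bands: climb J<0.6178 | cruise [0.6178, 1.2357) | windmill J≥1.2357
J = 0.3620 → climb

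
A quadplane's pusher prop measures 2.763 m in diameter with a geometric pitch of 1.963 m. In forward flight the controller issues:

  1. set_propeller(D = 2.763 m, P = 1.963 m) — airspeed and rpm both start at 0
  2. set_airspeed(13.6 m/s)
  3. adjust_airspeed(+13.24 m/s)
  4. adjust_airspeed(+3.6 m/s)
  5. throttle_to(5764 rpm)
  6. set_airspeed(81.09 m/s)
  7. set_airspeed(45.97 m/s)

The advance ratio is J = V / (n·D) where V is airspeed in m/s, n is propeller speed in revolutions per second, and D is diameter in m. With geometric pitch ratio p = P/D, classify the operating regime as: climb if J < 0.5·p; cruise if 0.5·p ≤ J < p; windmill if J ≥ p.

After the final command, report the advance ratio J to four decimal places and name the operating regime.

J = 0.1732, regime = climb

set_propeller: D = 2.763 m, P = 1.963 m (p = P/D = 0.710460); state ← (V=0, rpm=0)
set_airspeed(13.6): V ← 13.6 m/s
adjust_airspeed(+13.24): V ← 13.6 +13.24 = 26.84 m/s
adjust_airspeed(+3.6): V ← 26.84 +3.6 = 30.44 m/s
throttle_to(5764): rpm ← 5764
set_airspeed(81.09): V ← 81.09 m/s
set_airspeed(45.97): V ← 45.97 m/s
final state: V = 45.97 m/s, rpm = 5764 → n = rpm/60 = 96.066667 rev/s
J = V / (n·D) = 45.97 / (96.066667 × 2.763) = 0.173189
regime bands: climb J<0.3552 | cruise [0.3552, 0.7105) | windmill J≥0.7105
J = 0.1732 → climb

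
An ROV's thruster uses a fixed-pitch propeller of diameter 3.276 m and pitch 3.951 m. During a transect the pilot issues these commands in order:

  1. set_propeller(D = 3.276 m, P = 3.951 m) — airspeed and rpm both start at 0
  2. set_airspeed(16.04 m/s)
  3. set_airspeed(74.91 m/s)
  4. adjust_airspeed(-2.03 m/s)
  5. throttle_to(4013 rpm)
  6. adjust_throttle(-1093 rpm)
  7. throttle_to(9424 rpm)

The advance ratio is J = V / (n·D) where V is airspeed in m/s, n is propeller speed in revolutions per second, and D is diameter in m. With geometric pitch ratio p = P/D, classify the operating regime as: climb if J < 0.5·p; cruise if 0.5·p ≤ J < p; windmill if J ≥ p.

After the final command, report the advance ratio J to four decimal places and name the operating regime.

set_propeller: D = 3.276 m, P = 3.951 m (p = P/D = 1.206044); state ← (V=0, rpm=0)
set_airspeed(16.04): V ← 16.04 m/s
set_airspeed(74.91): V ← 74.91 m/s
adjust_airspeed(-2.03): V ← 74.91 -2.03 = 72.88 m/s
throttle_to(4013): rpm ← 4013
adjust_throttle(-1093): rpm ← 4013 -1093 = 2920
throttle_to(9424): rpm ← 9424
final state: V = 72.88 m/s, rpm = 9424 → n = rpm/60 = 157.066667 rev/s
J = V / (n·D) = 72.88 / (157.066667 × 3.276) = 0.141638
regime bands: climb J<0.6030 | cruise [0.6030, 1.2060) | windmill J≥1.2060
J = 0.1416 → climb

J = 0.1416, regime = climb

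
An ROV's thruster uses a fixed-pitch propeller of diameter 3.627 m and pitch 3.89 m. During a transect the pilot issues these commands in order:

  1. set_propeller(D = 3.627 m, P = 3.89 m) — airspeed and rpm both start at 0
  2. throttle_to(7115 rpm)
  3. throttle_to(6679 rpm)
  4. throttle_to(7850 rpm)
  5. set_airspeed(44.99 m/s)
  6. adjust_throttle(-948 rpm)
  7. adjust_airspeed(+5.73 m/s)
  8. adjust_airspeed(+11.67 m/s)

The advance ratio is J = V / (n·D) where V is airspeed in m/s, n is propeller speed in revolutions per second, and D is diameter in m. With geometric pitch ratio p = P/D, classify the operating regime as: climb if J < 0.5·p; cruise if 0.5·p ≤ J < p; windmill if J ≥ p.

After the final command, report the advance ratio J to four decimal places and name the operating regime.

set_propeller: D = 3.627 m, P = 3.89 m (p = P/D = 1.072512); state ← (V=0, rpm=0)
throttle_to(7115): rpm ← 7115
throttle_to(6679): rpm ← 6679
throttle_to(7850): rpm ← 7850
set_airspeed(44.99): V ← 44.99 m/s
adjust_throttle(-948): rpm ← 7850 -948 = 6902
adjust_airspeed(+5.73): V ← 44.99 +5.73 = 50.72 m/s
adjust_airspeed(+11.67): V ← 50.72 +11.67 = 62.39 m/s
final state: V = 62.39 m/s, rpm = 6902 → n = rpm/60 = 115.033333 rev/s
J = V / (n·D) = 62.39 / (115.033333 × 3.627) = 0.149535
regime bands: climb J<0.5363 | cruise [0.5363, 1.0725) | windmill J≥1.0725
J = 0.1495 → climb

J = 0.1495, regime = climb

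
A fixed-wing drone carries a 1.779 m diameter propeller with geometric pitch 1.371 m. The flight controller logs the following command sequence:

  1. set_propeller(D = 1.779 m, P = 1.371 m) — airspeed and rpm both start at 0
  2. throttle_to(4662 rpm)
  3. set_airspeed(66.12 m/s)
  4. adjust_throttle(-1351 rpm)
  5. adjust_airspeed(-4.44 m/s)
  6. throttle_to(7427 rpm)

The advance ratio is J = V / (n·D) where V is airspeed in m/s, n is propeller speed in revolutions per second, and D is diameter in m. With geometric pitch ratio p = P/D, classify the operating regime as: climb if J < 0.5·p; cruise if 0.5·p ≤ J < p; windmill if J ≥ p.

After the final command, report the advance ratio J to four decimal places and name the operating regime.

set_propeller: D = 1.779 m, P = 1.371 m (p = P/D = 0.770658); state ← (V=0, rpm=0)
throttle_to(4662): rpm ← 4662
set_airspeed(66.12): V ← 66.12 m/s
adjust_throttle(-1351): rpm ← 4662 -1351 = 3311
adjust_airspeed(-4.44): V ← 66.12 -4.44 = 61.68 m/s
throttle_to(7427): rpm ← 7427
final state: V = 61.68 m/s, rpm = 7427 → n = rpm/60 = 123.783333 rev/s
J = V / (n·D) = 61.68 / (123.783333 × 1.779) = 0.280096
regime bands: climb J<0.3853 | cruise [0.3853, 0.7707) | windmill J≥0.7707
J = 0.2801 → climb

J = 0.2801, regime = climb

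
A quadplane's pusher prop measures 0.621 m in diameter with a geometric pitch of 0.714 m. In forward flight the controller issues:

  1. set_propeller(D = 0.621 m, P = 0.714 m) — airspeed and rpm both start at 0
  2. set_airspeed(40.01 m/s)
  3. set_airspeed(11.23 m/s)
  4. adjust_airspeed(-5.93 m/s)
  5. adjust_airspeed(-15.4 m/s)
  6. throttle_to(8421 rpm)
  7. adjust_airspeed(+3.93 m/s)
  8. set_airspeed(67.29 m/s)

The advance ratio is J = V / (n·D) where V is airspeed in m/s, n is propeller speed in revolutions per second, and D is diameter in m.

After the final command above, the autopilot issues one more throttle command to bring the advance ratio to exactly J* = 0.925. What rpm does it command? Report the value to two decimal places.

set_propeller: D = 0.621 m, P = 0.714 m (p = P/D = 1.149758); state ← (V=0, rpm=0)
set_airspeed(40.01): V ← 40.01 m/s
set_airspeed(11.23): V ← 11.23 m/s
adjust_airspeed(-5.93): V ← 11.23 -5.93 = 5.3 m/s
adjust_airspeed(-15.4): V ← 5.3 -15.4 = -10.1 m/s
throttle_to(8421): rpm ← 8421
adjust_airspeed(+3.93): V ← -10.1 +3.93 = -6.17 m/s
set_airspeed(67.29): V ← 67.29 m/s
final state: V = 67.29 m/s, rpm = 8421 → n = rpm/60 = 140.350000 rev/s
target J* = 0.925; solve J* = V/(n·D) for n: n = V/(J*·D) = 67.29/(0.925 × 0.621) = 117.143230 rev/s
rpm = 60·n = 7028.593811

rpm = 7028.59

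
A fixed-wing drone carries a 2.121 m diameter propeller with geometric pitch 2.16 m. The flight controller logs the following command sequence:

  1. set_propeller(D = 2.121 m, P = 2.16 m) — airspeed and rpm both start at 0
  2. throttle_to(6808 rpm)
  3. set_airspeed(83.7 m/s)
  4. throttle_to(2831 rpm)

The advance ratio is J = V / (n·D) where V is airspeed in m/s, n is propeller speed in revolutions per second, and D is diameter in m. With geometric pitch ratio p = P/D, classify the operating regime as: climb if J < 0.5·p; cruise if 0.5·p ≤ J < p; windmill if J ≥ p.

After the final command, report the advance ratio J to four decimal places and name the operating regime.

set_propeller: D = 2.121 m, P = 2.16 m (p = P/D = 1.018388); state ← (V=0, rpm=0)
throttle_to(6808): rpm ← 6808
set_airspeed(83.7): V ← 83.7 m/s
throttle_to(2831): rpm ← 2831
final state: V = 83.7 m/s, rpm = 2831 → n = rpm/60 = 47.183333 rev/s
J = V / (n·D) = 83.7 / (47.183333 × 2.121) = 0.836366
regime bands: climb J<0.5092 | cruise [0.5092, 1.0184) | windmill J≥1.0184
J = 0.8364 → cruise

J = 0.8364, regime = cruise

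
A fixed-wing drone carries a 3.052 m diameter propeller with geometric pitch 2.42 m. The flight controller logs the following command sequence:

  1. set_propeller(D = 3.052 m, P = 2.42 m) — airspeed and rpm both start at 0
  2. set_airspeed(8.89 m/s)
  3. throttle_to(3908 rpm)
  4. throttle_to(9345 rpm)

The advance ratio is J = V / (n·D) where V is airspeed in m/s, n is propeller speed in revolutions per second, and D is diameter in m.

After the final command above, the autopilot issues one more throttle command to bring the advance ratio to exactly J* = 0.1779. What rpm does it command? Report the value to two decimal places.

rpm = 982.41

set_propeller: D = 3.052 m, P = 2.42 m (p = P/D = 0.792923); state ← (V=0, rpm=0)
set_airspeed(8.89): V ← 8.89 m/s
throttle_to(3908): rpm ← 3908
throttle_to(9345): rpm ← 9345
final state: V = 8.89 m/s, rpm = 9345 → n = rpm/60 = 155.750000 rev/s
target J* = 0.1779; solve J* = V/(n·D) for n: n = V/(J*·D) = 8.89/(0.1779 × 3.052) = 16.373491 rev/s
rpm = 60·n = 982.409456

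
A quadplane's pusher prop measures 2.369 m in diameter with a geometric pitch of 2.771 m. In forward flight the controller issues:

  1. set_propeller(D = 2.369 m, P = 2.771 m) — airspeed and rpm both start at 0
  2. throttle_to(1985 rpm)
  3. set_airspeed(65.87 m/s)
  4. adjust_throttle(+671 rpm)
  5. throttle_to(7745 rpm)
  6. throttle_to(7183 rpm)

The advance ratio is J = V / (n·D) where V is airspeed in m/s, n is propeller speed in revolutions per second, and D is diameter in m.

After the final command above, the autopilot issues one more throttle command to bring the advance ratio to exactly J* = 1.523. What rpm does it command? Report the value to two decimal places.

rpm = 1095.40

set_propeller: D = 2.369 m, P = 2.771 m (p = P/D = 1.169692); state ← (V=0, rpm=0)
throttle_to(1985): rpm ← 1985
set_airspeed(65.87): V ← 65.87 m/s
adjust_throttle(+671): rpm ← 1985 +671 = 2656
throttle_to(7745): rpm ← 7745
throttle_to(7183): rpm ← 7183
final state: V = 65.87 m/s, rpm = 7183 → n = rpm/60 = 119.716667 rev/s
target J* = 1.523; solve J* = V/(n·D) for n: n = V/(J*·D) = 65.87/(1.523 × 2.369) = 18.256718 rev/s
rpm = 60·n = 1095.403060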